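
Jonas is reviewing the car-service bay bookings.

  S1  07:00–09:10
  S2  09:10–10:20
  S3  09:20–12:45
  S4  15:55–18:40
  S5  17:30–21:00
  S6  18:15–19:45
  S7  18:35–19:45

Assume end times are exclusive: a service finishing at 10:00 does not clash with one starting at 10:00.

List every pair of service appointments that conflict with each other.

Sorted by start: S1, S2, S3, S4, S5, S6, S7.
S2 starts exactly when S1 ends (back-to-back, no overlap) — done with S1.
S3 starts before S2 ends → S2 and S3 overlap.
S4 starts after S2 ends — done with S2.
S4 starts after S3 ends — done with S3.
S5 starts before S4 ends → S4 and S5 overlap.
S6 starts before S4 ends → S4 and S6 overlap.
S7 starts before S4 ends → S4 and S7 overlap.
S6 starts before S5 ends → S5 and S6 overlap.
S7 starts before S5 ends → S5 and S7 overlap.
S7 starts before S6 ends → S6 and S7 overlap.

S2 & S3, S4 & S5, S4 & S6, S4 & S7, S5 & S6, S5 & S7, S6 & S7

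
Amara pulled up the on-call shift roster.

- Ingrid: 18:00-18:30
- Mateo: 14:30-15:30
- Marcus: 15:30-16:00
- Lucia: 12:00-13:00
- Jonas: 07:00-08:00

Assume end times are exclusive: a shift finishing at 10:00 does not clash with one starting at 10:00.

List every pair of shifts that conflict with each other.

no overlapping pairs

Two intervals overlap when each starts before the other ends.
Sorted by start: Jonas, Lucia, Mateo, Marcus, Ingrid.
Lucia starts after Jonas ends; Jonas is clear from here.
Mateo starts after Lucia ends; Lucia is clear from here.
Marcus starts exactly when Mateo ends (back-to-back, no overlap); Mateo is clear from here.
Ingrid starts after Marcus ends.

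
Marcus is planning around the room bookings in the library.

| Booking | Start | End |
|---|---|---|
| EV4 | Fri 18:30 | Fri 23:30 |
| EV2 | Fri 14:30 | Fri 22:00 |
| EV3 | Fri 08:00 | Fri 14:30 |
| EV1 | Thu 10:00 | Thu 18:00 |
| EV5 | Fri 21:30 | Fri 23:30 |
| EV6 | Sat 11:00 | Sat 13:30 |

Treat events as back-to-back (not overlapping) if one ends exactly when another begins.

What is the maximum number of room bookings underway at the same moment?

Sweep the timeline, counting +1 at each start and −1 at each end (ends before starts at a tie):
Thu 10:00 start EV1 → 1
Thu 18:00 end EV1 → 0
Fri 08:00 start EV3 → 1
Fri 14:30 end EV3 → 0
Fri 14:30 start EV2 → 1
Fri 18:30 start EV4 → 2
Fri 21:30 start EV5 → 3
Fri 22:00 end EV2 → 2
Fri 23:30 end EV4 → 1
Fri 23:30 end EV5 → 0
Sat 11:00 start EV6 → 1
Sat 13:30 end EV6 → 0
Peak is 3, at Fri 21:30 (EV2, EV4, EV5).

3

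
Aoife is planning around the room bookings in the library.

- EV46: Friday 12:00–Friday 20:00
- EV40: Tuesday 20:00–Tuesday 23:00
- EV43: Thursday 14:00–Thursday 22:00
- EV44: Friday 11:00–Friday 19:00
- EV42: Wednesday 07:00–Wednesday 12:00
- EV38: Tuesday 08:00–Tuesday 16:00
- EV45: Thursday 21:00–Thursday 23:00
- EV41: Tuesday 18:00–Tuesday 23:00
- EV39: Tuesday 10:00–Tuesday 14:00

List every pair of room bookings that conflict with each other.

EV38 & EV39, EV40 & EV41, EV43 & EV45, EV44 & EV46

Sorted by start: EV38, EV39, EV41, EV40, EV42, EV43, EV45, EV44, EV46.
EV39 starts before EV38 ends → EV38 and EV39 overlap.
EV41 starts after EV38 ends — done with EV38.
EV41 starts after EV39 ends — done with EV39.
EV40 starts before EV41 ends → EV41 and EV40 overlap.
EV42 starts after EV41 ends — done with EV41.
EV42 starts after EV40 ends — done with EV40.
EV43 starts after EV42 ends — done with EV42.
EV45 starts before EV43 ends → EV43 and EV45 overlap.
EV44 starts after EV43 ends — done with EV43.
EV44 starts after EV45 ends — done with EV45.
EV46 starts before EV44 ends → EV44 and EV46 overlap.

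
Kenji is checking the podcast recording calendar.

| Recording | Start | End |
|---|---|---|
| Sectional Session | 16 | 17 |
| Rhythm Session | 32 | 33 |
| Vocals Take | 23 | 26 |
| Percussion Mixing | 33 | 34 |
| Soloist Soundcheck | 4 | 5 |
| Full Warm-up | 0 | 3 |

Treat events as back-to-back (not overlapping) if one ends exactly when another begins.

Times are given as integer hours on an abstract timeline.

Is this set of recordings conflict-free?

Sorted by start: Full Warm-up, Soloist Soundcheck, Sectional Session, Vocals Take, Rhythm Session, Percussion Mixing.
Soloist Soundcheck starts after Full Warm-up ends, so nothing later overlaps Full Warm-up either.
Sectional Session starts after Soloist Soundcheck ends, so nothing later overlaps Soloist Soundcheck either.
Vocals Take starts after Sectional Session ends, so nothing later overlaps Sectional Session either.
Rhythm Session starts after Vocals Take ends, so nothing later overlaps Vocals Take either.
Percussion Mixing starts exactly when Rhythm Session ends (back-to-back, no overlap).
Every pair is clear; the schedule has no overlaps.

Yes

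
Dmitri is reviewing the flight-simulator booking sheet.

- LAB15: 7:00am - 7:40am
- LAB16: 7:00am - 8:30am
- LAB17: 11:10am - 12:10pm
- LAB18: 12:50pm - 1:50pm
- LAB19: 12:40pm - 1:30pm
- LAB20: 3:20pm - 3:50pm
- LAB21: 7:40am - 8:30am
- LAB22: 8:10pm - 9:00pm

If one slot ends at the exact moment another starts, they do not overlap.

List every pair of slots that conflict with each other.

Sorted by start: LAB15, LAB16, LAB21, LAB17, LAB19, LAB18, LAB20, LAB22.
LAB16 starts before LAB15 ends → LAB15 and LAB16 overlap.
LAB21 starts exactly when LAB15 ends (back-to-back, no overlap), so LAB15 has no further overlaps.
LAB21 starts before LAB16 ends → LAB16 and LAB21 overlap.
LAB17 starts after LAB16 ends, so LAB16 has no further overlaps.
LAB17 starts after LAB21 ends, so LAB21 has no further overlaps.
LAB19 starts after LAB17 ends, so LAB17 has no further overlaps.
LAB18 starts before LAB19 ends → LAB19 and LAB18 overlap.
LAB20 starts after LAB19 ends, so LAB19 has no further overlaps.
LAB20 starts after LAB18 ends, so LAB18 has no further overlaps.
LAB22 starts after LAB20 ends.

LAB15 & LAB16, LAB16 & LAB21, LAB18 & LAB19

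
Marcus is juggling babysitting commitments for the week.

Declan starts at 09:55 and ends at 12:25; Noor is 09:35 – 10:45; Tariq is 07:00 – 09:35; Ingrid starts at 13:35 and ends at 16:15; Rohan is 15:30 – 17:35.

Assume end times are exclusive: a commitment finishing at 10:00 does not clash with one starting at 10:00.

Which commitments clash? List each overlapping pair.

Sorted by start: Tariq, Noor, Declan, Ingrid, Rohan.
Noor starts exactly when Tariq ends (back-to-back, no overlap); Tariq is clear from here.
Declan starts before Noor ends → Noor and Declan overlap.
Ingrid starts after Noor ends; Noor is clear from here.
Ingrid starts after Declan ends; Declan is clear from here.
Rohan starts before Ingrid ends → Ingrid and Rohan overlap.

Declan & Noor, Ingrid & Rohan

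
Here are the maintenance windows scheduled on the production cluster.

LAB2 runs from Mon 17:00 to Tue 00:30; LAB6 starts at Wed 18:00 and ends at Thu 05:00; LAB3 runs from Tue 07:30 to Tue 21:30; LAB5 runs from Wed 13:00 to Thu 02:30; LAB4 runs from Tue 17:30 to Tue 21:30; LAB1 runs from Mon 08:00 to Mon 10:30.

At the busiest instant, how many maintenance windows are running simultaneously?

Walk through starts and ends in time order (an end at T is processed before a start at T):
Mon 08:00 start LAB1 → 1
Mon 10:30 end LAB1 → 0
Mon 17:00 start LAB2 → 1
Tue 00:30 end LAB2 → 0
Tue 07:30 start LAB3 → 1
Tue 17:30 start LAB4 → 2
Tue 21:30 end LAB3 → 1
Tue 21:30 end LAB4 → 0
Wed 13:00 start LAB5 → 1
Wed 18:00 start LAB6 → 2
Thu 02:30 end LAB5 → 1
Thu 05:00 end LAB6 → 0
Peak is 2, at Tue 17:30 (LAB3, LAB4).

2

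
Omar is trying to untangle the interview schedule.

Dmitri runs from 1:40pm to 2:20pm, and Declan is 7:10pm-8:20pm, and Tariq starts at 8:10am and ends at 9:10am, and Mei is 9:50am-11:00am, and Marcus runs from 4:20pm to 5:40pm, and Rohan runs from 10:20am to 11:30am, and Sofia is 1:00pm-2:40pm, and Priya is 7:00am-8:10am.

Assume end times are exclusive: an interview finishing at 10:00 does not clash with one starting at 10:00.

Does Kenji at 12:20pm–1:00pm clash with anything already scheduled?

No — it doesn't clash with anything

Priya: ends 8:10am at or before Kenji starts 12:20pm → clear.
Tariq: ends 9:10am at or before Kenji starts 12:20pm → clear.
Mei: ends 11:00am at or before Kenji starts 12:20pm → clear.
Rohan: ends 11:30am at or before Kenji starts 12:20pm → clear.
Sofia: starts 1:00pm at or after Kenji ends 1:00pm → clear.
Dmitri: starts 1:40pm at or after Kenji ends 1:00pm → clear.
Marcus: starts 4:20pm at or after Kenji ends 1:00pm → clear.
Declan: starts 7:10pm at or after Kenji ends 1:00pm → clear.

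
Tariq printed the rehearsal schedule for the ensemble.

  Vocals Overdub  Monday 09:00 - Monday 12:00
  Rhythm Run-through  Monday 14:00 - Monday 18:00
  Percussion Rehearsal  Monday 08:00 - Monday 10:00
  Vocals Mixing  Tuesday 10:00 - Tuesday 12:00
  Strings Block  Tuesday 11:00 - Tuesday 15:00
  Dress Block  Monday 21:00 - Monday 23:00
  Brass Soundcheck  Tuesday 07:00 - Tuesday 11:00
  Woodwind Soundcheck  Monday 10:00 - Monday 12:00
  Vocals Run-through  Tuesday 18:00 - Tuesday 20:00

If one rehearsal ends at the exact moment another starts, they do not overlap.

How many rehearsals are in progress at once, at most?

2

Walk through starts and ends in time order (an end at T is processed before a start at T):
Monday 08:00 start Percussion Rehearsal → 1
Monday 09:00 start Vocals Overdub → 2
Monday 10:00 end Percussion Rehearsal → 1
Monday 10:00 start Woodwind Soundcheck → 2
Monday 12:00 end Vocals Overdub → 1
Monday 12:00 end Woodwind Soundcheck → 0
Monday 14:00 start Rhythm Run-through → 1
Monday 18:00 end Rhythm Run-through → 0
Monday 21:00 start Dress Block → 1
Monday 23:00 end Dress Block → 0
Tuesday 07:00 start Brass Soundcheck → 1
Tuesday 10:00 start Vocals Mixing → 2
Tuesday 11:00 end Brass Soundcheck → 1
Tuesday 11:00 start Strings Block → 2
Tuesday 12:00 end Vocals Mixing → 1
Tuesday 15:00 end Strings Block → 0
Tuesday 18:00 start Vocals Run-through → 1
Tuesday 20:00 end Vocals Run-through → 0
Peak is 2, at Monday 09:00 (Percussion Rehearsal, Vocals Overdub).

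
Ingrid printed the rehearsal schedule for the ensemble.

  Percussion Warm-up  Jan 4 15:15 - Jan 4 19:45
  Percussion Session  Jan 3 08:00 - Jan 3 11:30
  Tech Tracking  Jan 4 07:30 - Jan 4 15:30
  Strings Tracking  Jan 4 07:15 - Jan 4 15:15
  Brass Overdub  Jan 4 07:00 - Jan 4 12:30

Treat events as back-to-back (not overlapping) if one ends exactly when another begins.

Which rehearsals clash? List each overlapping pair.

Sorted by start: Percussion Session, Brass Overdub, Strings Tracking, Tech Tracking, Percussion Warm-up.
Brass Overdub starts after Percussion Session ends, so nothing later overlaps Percussion Session either.
Strings Tracking starts before Brass Overdub ends → Brass Overdub and Strings Tracking overlap.
Tech Tracking starts before Brass Overdub ends → Brass Overdub and Tech Tracking overlap.
Percussion Warm-up starts after Brass Overdub ends.
Tech Tracking starts before Strings Tracking ends → Strings Tracking and Tech Tracking overlap.
Percussion Warm-up starts exactly when Strings Tracking ends (back-to-back, no overlap).
Percussion Warm-up starts before Tech Tracking ends → Tech Tracking and Percussion Warm-up overlap.

Brass Overdub & Strings Tracking, Brass Overdub & Tech Tracking, Percussion Warm-up & Tech Tracking, Strings Tracking & Tech Tracking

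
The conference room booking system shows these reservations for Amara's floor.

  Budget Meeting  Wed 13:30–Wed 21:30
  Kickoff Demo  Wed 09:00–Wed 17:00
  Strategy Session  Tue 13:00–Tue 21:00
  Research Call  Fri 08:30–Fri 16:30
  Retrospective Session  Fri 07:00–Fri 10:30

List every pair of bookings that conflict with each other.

Budget Meeting & Kickoff Demo, Research Call & Retrospective Session

Sorted by start: Strategy Session, Kickoff Demo, Budget Meeting, Retrospective Session, Research Call.
Kickoff Demo starts after Strategy Session ends — done with Strategy Session.
Budget Meeting starts before Kickoff Demo ends → Kickoff Demo and Budget Meeting overlap.
Retrospective Session starts after Kickoff Demo ends — done with Kickoff Demo.
Retrospective Session starts after Budget Meeting ends — done with Budget Meeting.
Research Call starts before Retrospective Session ends → Retrospective Session and Research Call overlap.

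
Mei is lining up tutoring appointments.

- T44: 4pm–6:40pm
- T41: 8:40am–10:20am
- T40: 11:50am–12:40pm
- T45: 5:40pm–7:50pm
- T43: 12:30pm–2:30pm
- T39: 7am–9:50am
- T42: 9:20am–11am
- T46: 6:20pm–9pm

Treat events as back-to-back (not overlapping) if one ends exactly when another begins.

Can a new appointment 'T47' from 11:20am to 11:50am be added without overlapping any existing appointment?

T39: ends 9:50am at or before T47 starts 11:20am → clear.
T41: ends 10:20am at or before T47 starts 11:20am → clear.
T42: ends 11am at or before T47 starts 11:20am → clear.
T40: starts 11:50am at or after T47 ends 11:50am → clear.
T43: starts 12:30pm at or after T47 ends 11:50am → clear.
T44: starts 4pm at or after T47 ends 11:50am → clear.
T45: starts 5:40pm at or after T47 ends 11:50am → clear.
T46: starts 6:20pm at or after T47 ends 11:50am → clear.

Yes — the slot is free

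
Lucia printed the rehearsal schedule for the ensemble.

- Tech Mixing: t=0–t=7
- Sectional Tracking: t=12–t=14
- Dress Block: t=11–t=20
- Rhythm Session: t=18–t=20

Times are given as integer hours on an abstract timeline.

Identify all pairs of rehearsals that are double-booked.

Dress Block & Rhythm Session, Dress Block & Sectional Tracking

Sorted by start: Tech Mixing, Dress Block, Sectional Tracking, Rhythm Session.
Dress Block starts after Tech Mixing ends, so nothing later overlaps Tech Mixing either.
Sectional Tracking starts before Dress Block ends → Dress Block and Sectional Tracking overlap.
Rhythm Session starts before Dress Block ends → Dress Block and Rhythm Session overlap.
Rhythm Session starts after Sectional Tracking ends.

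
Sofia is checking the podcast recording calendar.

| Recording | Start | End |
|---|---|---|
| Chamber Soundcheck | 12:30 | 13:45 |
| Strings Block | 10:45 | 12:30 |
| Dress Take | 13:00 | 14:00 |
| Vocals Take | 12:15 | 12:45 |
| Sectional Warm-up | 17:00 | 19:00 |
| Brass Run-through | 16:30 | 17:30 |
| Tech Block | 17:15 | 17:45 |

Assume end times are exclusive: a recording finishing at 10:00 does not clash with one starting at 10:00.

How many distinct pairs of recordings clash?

6

Sorted by start: Strings Block, Vocals Take, Chamber Soundcheck, Dress Take, Brass Run-through, Sectional Warm-up, Tech Block.
Vocals Take starts before Strings Block ends → Strings Block and Vocals Take overlap.
Chamber Soundcheck starts exactly when Strings Block ends (back-to-back, no overlap) — done with Strings Block.
Chamber Soundcheck starts before Vocals Take ends → Vocals Take and Chamber Soundcheck overlap.
Dress Take starts after Vocals Take ends — done with Vocals Take.
Dress Take starts before Chamber Soundcheck ends → Chamber Soundcheck and Dress Take overlap.
Brass Run-through starts after Chamber Soundcheck ends — done with Chamber Soundcheck.
Brass Run-through starts after Dress Take ends — done with Dress Take.
Sectional Warm-up starts before Brass Run-through ends → Brass Run-through and Sectional Warm-up overlap.
Tech Block starts before Brass Run-through ends → Brass Run-through and Tech Block overlap.
Tech Block starts before Sectional Warm-up ends → Sectional Warm-up and Tech Block overlap.
Overlapping pairs: Brass Run-through & Sectional Warm-up, Brass Run-through & Tech Block, Chamber Soundcheck & Dress Take, Chamber Soundcheck & Vocals Take, Sectional Warm-up & Tech Block, Strings Block & Vocals Take — 6 in total.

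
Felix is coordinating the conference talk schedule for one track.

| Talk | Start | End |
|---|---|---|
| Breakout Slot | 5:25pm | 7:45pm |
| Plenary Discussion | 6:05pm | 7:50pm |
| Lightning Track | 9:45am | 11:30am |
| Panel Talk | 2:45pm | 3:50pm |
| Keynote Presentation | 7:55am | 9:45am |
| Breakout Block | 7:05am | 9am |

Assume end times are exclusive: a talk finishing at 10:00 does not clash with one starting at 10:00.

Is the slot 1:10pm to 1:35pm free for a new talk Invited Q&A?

Yes — the slot is free

Breakout Block: ends 9am at or before Invited Q&A starts 1:10pm → clear.
Keynote Presentation: ends 9:45am at or before Invited Q&A starts 1:10pm → clear.
Lightning Track: ends 11:30am at or before Invited Q&A starts 1:10pm → clear.
Panel Talk: starts 2:45pm at or after Invited Q&A ends 1:35pm → clear.
Breakout Slot: starts 5:25pm at or after Invited Q&A ends 1:35pm → clear.
Plenary Discussion: starts 6:05pm at or after Invited Q&A ends 1:35pm → clear.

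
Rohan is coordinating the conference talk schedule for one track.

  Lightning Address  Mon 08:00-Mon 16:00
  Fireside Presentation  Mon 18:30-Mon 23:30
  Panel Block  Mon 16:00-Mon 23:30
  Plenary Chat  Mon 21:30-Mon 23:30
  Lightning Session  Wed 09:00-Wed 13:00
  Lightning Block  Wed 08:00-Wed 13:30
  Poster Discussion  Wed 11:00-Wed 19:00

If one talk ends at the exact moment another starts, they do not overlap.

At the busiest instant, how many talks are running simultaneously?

Walk through starts and ends in time order (an end at T is processed before a start at T):
Mon 08:00 start Lightning Address → 1
Mon 16:00 end Lightning Address → 0
Mon 16:00 start Panel Block → 1
Mon 18:30 start Fireside Presentation → 2
Mon 21:30 start Plenary Chat → 3
Mon 23:30 end Fireside Presentation → 2
Mon 23:30 end Panel Block → 1
Mon 23:30 end Plenary Chat → 0
Wed 08:00 start Lightning Block → 1
Wed 09:00 start Lightning Session → 2
Wed 11:00 start Poster Discussion → 3
Wed 13:00 end Lightning Session → 2
Wed 13:30 end Lightning Block → 1
Wed 19:00 end Poster Discussion → 0
Peak is 3, at Mon 21:30 (Fireside Presentation, Panel Block, Plenary Chat).

3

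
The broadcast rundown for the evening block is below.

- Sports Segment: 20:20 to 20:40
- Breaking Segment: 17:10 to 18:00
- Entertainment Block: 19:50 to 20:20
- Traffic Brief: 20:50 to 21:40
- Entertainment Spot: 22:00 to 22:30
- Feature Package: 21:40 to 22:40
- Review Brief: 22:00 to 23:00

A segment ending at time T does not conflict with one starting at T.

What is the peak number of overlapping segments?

3

Sweep the timeline, counting +1 at each start and −1 at each end (ends before starts at a tie):
17:10 start Breaking Segment → 1
18:00 end Breaking Segment → 0
19:50 start Entertainment Block → 1
20:20 end Entertainment Block → 0
20:20 start Sports Segment → 1
20:40 end Sports Segment → 0
20:50 start Traffic Brief → 1
21:40 end Traffic Brief → 0
21:40 start Feature Package → 1
22:00 start Entertainment Spot → 2
22:00 start Review Brief → 3
22:30 end Entertainment Spot → 2
22:40 end Feature Package → 1
23:00 end Review Brief → 0
Peak is 3, at 22:00 (Entertainment Spot, Feature Package, Review Brief).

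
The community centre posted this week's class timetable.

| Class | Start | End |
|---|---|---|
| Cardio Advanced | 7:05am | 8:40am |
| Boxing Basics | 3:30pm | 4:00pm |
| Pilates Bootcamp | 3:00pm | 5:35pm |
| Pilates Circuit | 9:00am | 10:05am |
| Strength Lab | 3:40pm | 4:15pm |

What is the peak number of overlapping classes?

Sweep the timeline, counting +1 at each start and −1 at each end (ends before starts at a tie):
7:05am start Cardio Advanced → 1
8:40am end Cardio Advanced → 0
9:00am start Pilates Circuit → 1
10:05am end Pilates Circuit → 0
3:00pm start Pilates Bootcamp → 1
3:30pm start Boxing Basics → 2
3:40pm start Strength Lab → 3
4:00pm end Boxing Basics → 2
4:15pm end Strength Lab → 1
5:35pm end Pilates Bootcamp → 0
Peak is 3, at 3:40pm (Boxing Basics, Pilates Bootcamp, Strength Lab).

3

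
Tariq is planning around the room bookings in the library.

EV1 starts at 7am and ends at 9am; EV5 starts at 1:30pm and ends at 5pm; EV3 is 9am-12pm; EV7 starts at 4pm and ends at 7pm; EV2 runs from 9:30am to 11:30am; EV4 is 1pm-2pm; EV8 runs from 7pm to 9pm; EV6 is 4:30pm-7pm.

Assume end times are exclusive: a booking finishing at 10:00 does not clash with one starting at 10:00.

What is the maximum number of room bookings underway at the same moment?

3

Sort all start/end points and keep a running count:
7am start EV1 → 1
9am end EV1 → 0
9am start EV3 → 1
9:30am start EV2 → 2
11:30am end EV2 → 1
12pm end EV3 → 0
1pm start EV4 → 1
1:30pm start EV5 → 2
2pm end EV4 → 1
4pm start EV7 → 2
4:30pm start EV6 → 3
5pm end EV5 → 2
7pm end EV6 → 1
7pm end EV7 → 0
7pm start EV8 → 1
9pm end EV8 → 0
Peak is 3, at 4:30pm (EV5, EV6, EV7).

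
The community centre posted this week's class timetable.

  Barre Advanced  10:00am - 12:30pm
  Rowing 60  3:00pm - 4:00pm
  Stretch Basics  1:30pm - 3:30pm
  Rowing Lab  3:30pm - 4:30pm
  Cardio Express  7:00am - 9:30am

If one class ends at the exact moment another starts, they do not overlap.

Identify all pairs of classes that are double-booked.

Sorted by start: Cardio Express, Barre Advanced, Stretch Basics, Rowing 60, Rowing Lab.
Barre Advanced starts after Cardio Express ends, so Cardio Express has no further overlaps.
Stretch Basics starts after Barre Advanced ends, so Barre Advanced has no further overlaps.
Rowing 60 starts before Stretch Basics ends → Stretch Basics and Rowing 60 overlap.
Rowing Lab starts exactly when Stretch Basics ends (back-to-back, no overlap).
Rowing Lab starts before Rowing 60 ends → Rowing 60 and Rowing Lab overlap.

Rowing 60 & Rowing Lab, Rowing 60 & Stretch Basics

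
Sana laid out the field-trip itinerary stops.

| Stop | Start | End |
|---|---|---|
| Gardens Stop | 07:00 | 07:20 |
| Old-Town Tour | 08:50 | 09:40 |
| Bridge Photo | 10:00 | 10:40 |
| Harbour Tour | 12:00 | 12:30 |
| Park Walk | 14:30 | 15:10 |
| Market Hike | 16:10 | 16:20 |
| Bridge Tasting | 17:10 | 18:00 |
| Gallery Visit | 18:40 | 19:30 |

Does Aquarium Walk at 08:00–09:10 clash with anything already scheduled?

Yes — it overlaps Old-Town Tour

Gardens Stop: ends 07:20 at or before Aquarium Walk starts 08:00 → clear.
Old-Town Tour: starts 08:50 before Aquarium Walk ends 09:10, and ends 09:40 after Aquarium Walk starts 08:00 → overlap.
Bridge Photo: starts 10:00 at or after Aquarium Walk ends 09:10 → clear.
Harbour Tour: starts 12:00 at or after Aquarium Walk ends 09:10 → clear.
Park Walk: starts 14:30 at or after Aquarium Walk ends 09:10 → clear.
Market Hike: starts 16:10 at or after Aquarium Walk ends 09:10 → clear.
Bridge Tasting: starts 17:10 at or after Aquarium Walk ends 09:10 → clear.
Gallery Visit: starts 18:40 at or after Aquarium Walk ends 09:10 → clear.
Aquarium Walk overlaps Old-Town Tour.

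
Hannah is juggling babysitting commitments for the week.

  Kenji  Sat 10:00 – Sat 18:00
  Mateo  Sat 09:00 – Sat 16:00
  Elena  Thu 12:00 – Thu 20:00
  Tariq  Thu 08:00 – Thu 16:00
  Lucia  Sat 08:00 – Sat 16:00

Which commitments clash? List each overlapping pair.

Check each pair: they overlap iff neither finishes before the other starts.
Sorted by start: Tariq, Elena, Lucia, Mateo, Kenji.
Elena starts before Tariq ends → Tariq and Elena overlap.
Lucia starts after Tariq ends, so Tariq has no further overlaps.
Lucia starts after Elena ends, so Elena has no further overlaps.
Mateo starts before Lucia ends → Lucia and Mateo overlap.
Kenji starts before Lucia ends → Lucia and Kenji overlap.
Kenji starts before Mateo ends → Mateo and Kenji overlap.

Elena & Tariq, Kenji & Lucia, Kenji & Mateo, Lucia & Mateo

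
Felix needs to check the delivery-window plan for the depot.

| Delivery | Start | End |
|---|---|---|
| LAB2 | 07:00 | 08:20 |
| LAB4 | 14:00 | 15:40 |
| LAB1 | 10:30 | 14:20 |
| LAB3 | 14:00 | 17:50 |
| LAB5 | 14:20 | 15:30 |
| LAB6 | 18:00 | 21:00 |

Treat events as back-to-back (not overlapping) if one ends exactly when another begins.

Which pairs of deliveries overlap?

LAB1 & LAB3, LAB1 & LAB4, LAB3 & LAB4, LAB3 & LAB5, LAB4 & LAB5

Sorted by start: LAB2, LAB1, LAB3, LAB4, LAB5, LAB6.
LAB1 starts after LAB2 ends, so LAB2 has no further overlaps.
LAB3 starts before LAB1 ends → LAB1 and LAB3 overlap.
LAB4 starts before LAB1 ends → LAB1 and LAB4 overlap.
LAB5 starts exactly when LAB1 ends (back-to-back, no overlap), so LAB1 has no further overlaps.
LAB4 starts before LAB3 ends → LAB3 and LAB4 overlap.
LAB5 starts before LAB3 ends → LAB3 and LAB5 overlap.
LAB6 starts after LAB3 ends.
LAB5 starts before LAB4 ends → LAB4 and LAB5 overlap.
LAB6 starts after LAB4 ends.
LAB6 starts after LAB5 ends.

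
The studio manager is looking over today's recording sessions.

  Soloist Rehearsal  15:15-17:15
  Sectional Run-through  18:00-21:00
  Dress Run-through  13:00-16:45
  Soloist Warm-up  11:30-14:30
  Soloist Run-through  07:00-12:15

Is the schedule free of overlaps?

No

Sorted by start: Soloist Run-through, Soloist Warm-up, Dress Run-through, Soloist Rehearsal, Sectional Run-through.
Soloist Warm-up starts before Soloist Run-through ends → Soloist Run-through and Soloist Warm-up overlap.
That's a conflict, so the schedule is not conflict-free.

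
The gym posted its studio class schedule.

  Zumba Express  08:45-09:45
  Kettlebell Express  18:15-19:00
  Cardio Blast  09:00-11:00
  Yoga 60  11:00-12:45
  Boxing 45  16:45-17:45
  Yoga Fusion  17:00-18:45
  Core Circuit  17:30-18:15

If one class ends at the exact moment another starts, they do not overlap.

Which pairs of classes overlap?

Boxing 45 & Core Circuit, Boxing 45 & Yoga Fusion, Cardio Blast & Zumba Express, Core Circuit & Yoga Fusion, Kettlebell Express & Yoga Fusion

Sorted by start: Zumba Express, Cardio Blast, Yoga 60, Boxing 45, Yoga Fusion, Core Circuit, Kettlebell Express.
Cardio Blast starts before Zumba Express ends → Zumba Express and Cardio Blast overlap.
Yoga 60 starts after Zumba Express ends; Zumba Express is clear from here.
Yoga 60 starts exactly when Cardio Blast ends (back-to-back, no overlap); Cardio Blast is clear from here.
Boxing 45 starts after Yoga 60 ends; Yoga 60 is clear from here.
Yoga Fusion starts before Boxing 45 ends → Boxing 45 and Yoga Fusion overlap.
Core Circuit starts before Boxing 45 ends → Boxing 45 and Core Circuit overlap.
Kettlebell Express starts after Boxing 45 ends.
Core Circuit starts before Yoga Fusion ends → Yoga Fusion and Core Circuit overlap.
Kettlebell Express starts before Yoga Fusion ends → Yoga Fusion and Kettlebell Express overlap.
Kettlebell Express starts exactly when Core Circuit ends (back-to-back, no overlap).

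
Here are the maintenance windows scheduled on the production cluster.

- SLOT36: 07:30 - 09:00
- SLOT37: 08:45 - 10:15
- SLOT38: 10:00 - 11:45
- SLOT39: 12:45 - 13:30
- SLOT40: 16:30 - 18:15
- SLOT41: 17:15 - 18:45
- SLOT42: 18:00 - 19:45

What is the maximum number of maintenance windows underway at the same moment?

Sort all start/end points and keep a running count:
07:30 start SLOT36 → 1
08:45 start SLOT37 → 2
09:00 end SLOT36 → 1
10:00 start SLOT38 → 2
10:15 end SLOT37 → 1
11:45 end SLOT38 → 0
12:45 start SLOT39 → 1
13:30 end SLOT39 → 0
16:30 start SLOT40 → 1
17:15 start SLOT41 → 2
18:00 start SLOT42 → 3
18:15 end SLOT40 → 2
18:45 end SLOT41 → 1
19:45 end SLOT42 → 0
Peak is 3, at 18:00 (SLOT40, SLOT41, SLOT42).

3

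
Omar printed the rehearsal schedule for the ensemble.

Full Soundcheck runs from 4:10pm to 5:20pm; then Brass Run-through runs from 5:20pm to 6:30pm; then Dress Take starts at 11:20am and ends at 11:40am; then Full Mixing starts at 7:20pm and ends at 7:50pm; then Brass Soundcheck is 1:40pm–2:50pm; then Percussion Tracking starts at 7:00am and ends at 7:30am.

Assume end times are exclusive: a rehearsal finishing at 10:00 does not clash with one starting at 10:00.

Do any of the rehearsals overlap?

No

Two intervals overlap when each starts before the other ends.
Sorted by start: Percussion Tracking, Dress Take, Brass Soundcheck, Full Soundcheck, Brass Run-through, Full Mixing.
Dress Take starts after Percussion Tracking ends, so Percussion Tracking has no further overlaps.
Brass Soundcheck starts after Dress Take ends, so Dress Take has no further overlaps.
Full Soundcheck starts after Brass Soundcheck ends, so Brass Soundcheck has no further overlaps.
Brass Run-through starts exactly when Full Soundcheck ends (back-to-back, no overlap), so Full Soundcheck has no further overlaps.
Full Mixing starts after Brass Run-through ends.
Every pair is clear; the schedule has no overlaps.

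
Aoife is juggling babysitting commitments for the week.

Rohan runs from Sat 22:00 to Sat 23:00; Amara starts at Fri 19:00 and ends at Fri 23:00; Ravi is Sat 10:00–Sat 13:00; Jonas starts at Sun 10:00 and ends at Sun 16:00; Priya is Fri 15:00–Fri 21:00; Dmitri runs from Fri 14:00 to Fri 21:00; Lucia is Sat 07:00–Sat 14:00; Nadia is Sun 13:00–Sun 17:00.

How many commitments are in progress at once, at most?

Sort all start/end points and keep a running count:
Fri 14:00 start Dmitri → 1
Fri 15:00 start Priya → 2
Fri 19:00 start Amara → 3
Fri 21:00 end Dmitri → 2
Fri 21:00 end Priya → 1
Fri 23:00 end Amara → 0
Sat 07:00 start Lucia → 1
Sat 10:00 start Ravi → 2
Sat 13:00 end Ravi → 1
Sat 14:00 end Lucia → 0
Sat 22:00 start Rohan → 1
Sat 23:00 end Rohan → 0
Sun 10:00 start Jonas → 1
Sun 13:00 start Nadia → 2
Sun 16:00 end Jonas → 1
Sun 17:00 end Nadia → 0
Peak is 3, at Fri 19:00 (Amara, Dmitri, Priya).

3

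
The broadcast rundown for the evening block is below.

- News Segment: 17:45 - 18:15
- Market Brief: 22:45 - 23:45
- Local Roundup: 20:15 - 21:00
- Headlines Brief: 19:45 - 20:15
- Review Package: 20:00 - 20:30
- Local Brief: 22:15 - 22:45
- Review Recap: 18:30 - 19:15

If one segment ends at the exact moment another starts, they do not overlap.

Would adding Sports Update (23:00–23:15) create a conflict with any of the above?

News Segment: ends 18:15 at or before Sports Update starts 23:00 → clear.
Review Recap: ends 19:15 at or before Sports Update starts 23:00 → clear.
Headlines Brief: ends 20:15 at or before Sports Update starts 23:00 → clear.
Review Package: ends 20:30 at or before Sports Update starts 23:00 → clear.
Local Roundup: ends 21:00 at or before Sports Update starts 23:00 → clear.
Local Brief: ends 22:45 at or before Sports Update starts 23:00 → clear.
Market Brief: starts 22:45 before Sports Update ends 23:15, and ends 23:45 after Sports Update starts 23:00 → overlap.
Sports Update overlaps Market Brief.

Yes — it overlaps Market Brief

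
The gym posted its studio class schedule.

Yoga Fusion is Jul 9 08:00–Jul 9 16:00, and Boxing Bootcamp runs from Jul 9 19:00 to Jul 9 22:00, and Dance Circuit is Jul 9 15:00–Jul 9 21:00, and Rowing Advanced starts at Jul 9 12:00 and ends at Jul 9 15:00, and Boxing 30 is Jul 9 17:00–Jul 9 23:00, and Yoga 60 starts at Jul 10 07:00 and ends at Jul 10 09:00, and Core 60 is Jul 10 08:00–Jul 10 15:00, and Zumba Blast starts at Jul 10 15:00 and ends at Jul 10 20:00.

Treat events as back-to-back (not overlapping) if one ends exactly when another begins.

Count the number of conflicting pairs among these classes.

Sorted by start: Yoga Fusion, Rowing Advanced, Dance Circuit, Boxing 30, Boxing Bootcamp, Yoga 60, Core 60, Zumba Blast.
Rowing Advanced starts before Yoga Fusion ends → Yoga Fusion and Rowing Advanced overlap.
Dance Circuit starts before Yoga Fusion ends → Yoga Fusion and Dance Circuit overlap.
Boxing 30 starts after Yoga Fusion ends, so nothing later overlaps Yoga Fusion either.
Dance Circuit starts exactly when Rowing Advanced ends (back-to-back, no overlap), so nothing later overlaps Rowing Advanced either.
Boxing 30 starts before Dance Circuit ends → Dance Circuit and Boxing 30 overlap.
Boxing Bootcamp starts before Dance Circuit ends → Dance Circuit and Boxing Bootcamp overlap.
Yoga 60 starts after Dance Circuit ends, so nothing later overlaps Dance Circuit either.
Boxing Bootcamp starts before Boxing 30 ends → Boxing 30 and Boxing Bootcamp overlap.
Yoga 60 starts after Boxing 30 ends, so nothing later overlaps Boxing 30 either.
Yoga 60 starts after Boxing Bootcamp ends, so nothing later overlaps Boxing Bootcamp either.
Core 60 starts before Yoga 60 ends → Yoga 60 and Core 60 overlap.
Zumba Blast starts after Yoga 60 ends.
Zumba Blast starts exactly when Core 60 ends (back-to-back, no overlap).
Overlapping pairs: Boxing 30 & Boxing Bootcamp, Boxing 30 & Dance Circuit, Boxing Bootcamp & Dance Circuit, Core 60 & Yoga 60, Dance Circuit & Yoga Fusion, Rowing Advanced & Yoga Fusion — 6 in total.

6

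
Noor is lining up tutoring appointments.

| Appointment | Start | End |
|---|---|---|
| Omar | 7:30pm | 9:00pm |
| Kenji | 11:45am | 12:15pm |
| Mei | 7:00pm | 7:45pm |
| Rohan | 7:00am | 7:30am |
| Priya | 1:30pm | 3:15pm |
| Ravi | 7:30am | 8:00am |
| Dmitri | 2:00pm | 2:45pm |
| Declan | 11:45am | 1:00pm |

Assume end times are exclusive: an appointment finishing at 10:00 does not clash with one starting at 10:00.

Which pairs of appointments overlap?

Two intervals overlap when each starts before the other ends.
Sorted by start: Rohan, Ravi, Declan, Kenji, Priya, Dmitri, Mei, Omar.
Ravi starts exactly when Rohan ends (back-to-back, no overlap); Rohan is clear from here.
Declan starts after Ravi ends; Ravi is clear from here.
Kenji starts before Declan ends → Declan and Kenji overlap.
Priya starts after Declan ends; Declan is clear from here.
Priya starts after Kenji ends; Kenji is clear from here.
Dmitri starts before Priya ends → Priya and Dmitri overlap.
Mei starts after Priya ends; Priya is clear from here.
Mei starts after Dmitri ends; Dmitri is clear from here.
Omar starts before Mei ends → Mei and Omar overlap.

Declan & Kenji, Dmitri & Priya, Mei & Omar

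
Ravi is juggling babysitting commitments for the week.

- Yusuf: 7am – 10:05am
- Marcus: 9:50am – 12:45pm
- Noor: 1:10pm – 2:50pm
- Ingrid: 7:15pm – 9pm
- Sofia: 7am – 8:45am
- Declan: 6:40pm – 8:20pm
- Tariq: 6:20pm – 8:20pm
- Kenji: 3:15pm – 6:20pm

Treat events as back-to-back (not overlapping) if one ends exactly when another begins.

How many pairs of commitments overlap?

Sorted by start: Yusuf, Sofia, Marcus, Noor, Kenji, Tariq, Declan, Ingrid.
Sofia starts before Yusuf ends → Yusuf and Sofia overlap.
Marcus starts before Yusuf ends → Yusuf and Marcus overlap.
Noor starts after Yusuf ends; Yusuf is clear from here.
Marcus starts after Sofia ends; Sofia is clear from here.
Noor starts after Marcus ends; Marcus is clear from here.
Kenji starts after Noor ends; Noor is clear from here.
Tariq starts exactly when Kenji ends (back-to-back, no overlap); Kenji is clear from here.
Declan starts before Tariq ends → Tariq and Declan overlap.
Ingrid starts before Tariq ends → Tariq and Ingrid overlap.
Ingrid starts before Declan ends → Declan and Ingrid overlap.
Overlapping pairs: Declan & Ingrid, Declan & Tariq, Ingrid & Tariq, Marcus & Yusuf, Sofia & Yusuf — 5 in total.

5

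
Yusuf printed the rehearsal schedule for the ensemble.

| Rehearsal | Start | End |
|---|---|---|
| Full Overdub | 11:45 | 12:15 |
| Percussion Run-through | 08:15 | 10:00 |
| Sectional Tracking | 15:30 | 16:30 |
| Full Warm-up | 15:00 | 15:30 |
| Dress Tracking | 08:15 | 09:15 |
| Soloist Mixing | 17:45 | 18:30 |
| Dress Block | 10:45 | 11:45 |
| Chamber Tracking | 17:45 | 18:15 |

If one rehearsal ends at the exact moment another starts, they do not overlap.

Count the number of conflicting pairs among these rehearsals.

2

Check each pair: they overlap iff neither finishes before the other starts.
Sorted by start: Percussion Run-through, Dress Tracking, Dress Block, Full Overdub, Full Warm-up, Sectional Tracking, Chamber Tracking, Soloist Mixing.
Dress Tracking starts before Percussion Run-through ends → Percussion Run-through and Dress Tracking overlap.
Dress Block starts after Percussion Run-through ends — done with Percussion Run-through.
Dress Block starts after Dress Tracking ends — done with Dress Tracking.
Full Overdub starts exactly when Dress Block ends (back-to-back, no overlap) — done with Dress Block.
Full Warm-up starts after Full Overdub ends — done with Full Overdub.
Sectional Tracking starts exactly when Full Warm-up ends (back-to-back, no overlap) — done with Full Warm-up.
Chamber Tracking starts after Sectional Tracking ends — done with Sectional Tracking.
Soloist Mixing starts before Chamber Tracking ends → Chamber Tracking and Soloist Mixing overlap.
Overlapping pairs: Chamber Tracking & Soloist Mixing, Dress Tracking & Percussion Run-through — 2 in total.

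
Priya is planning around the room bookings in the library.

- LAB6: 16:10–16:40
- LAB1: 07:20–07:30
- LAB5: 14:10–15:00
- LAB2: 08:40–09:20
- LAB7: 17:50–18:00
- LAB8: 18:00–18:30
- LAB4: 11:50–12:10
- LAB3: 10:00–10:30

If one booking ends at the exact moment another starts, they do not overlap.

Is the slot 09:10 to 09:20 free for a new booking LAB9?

No — it overlaps LAB2

LAB1: ends 07:30 at or before LAB9 starts 09:10 → clear.
LAB2: starts 08:40 before LAB9 ends 09:20, and ends 09:20 after LAB9 starts 09:10 → overlap.
LAB3: starts 10:00 at or after LAB9 ends 09:20 → clear.
LAB4: starts 11:50 at or after LAB9 ends 09:20 → clear.
LAB5: starts 14:10 at or after LAB9 ends 09:20 → clear.
LAB6: starts 16:10 at or after LAB9 ends 09:20 → clear.
LAB7: starts 17:50 at or after LAB9 ends 09:20 → clear.
LAB8: starts 18:00 at or after LAB9 ends 09:20 → clear.
LAB9 overlaps LAB2.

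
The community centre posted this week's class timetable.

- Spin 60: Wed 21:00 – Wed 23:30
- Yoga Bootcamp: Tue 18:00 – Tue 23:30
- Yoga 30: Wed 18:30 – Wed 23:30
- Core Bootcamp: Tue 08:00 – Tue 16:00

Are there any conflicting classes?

Yes

Sorted by start: Core Bootcamp, Yoga Bootcamp, Yoga 30, Spin 60.
Yoga Bootcamp starts after Core Bootcamp ends, so Core Bootcamp has no further overlaps.
Yoga 30 starts after Yoga Bootcamp ends, so Yoga Bootcamp has no further overlaps.
Spin 60 starts before Yoga 30 ends → Yoga 30 and Spin 60 overlap.
That's a conflict, so the schedule is not conflict-free.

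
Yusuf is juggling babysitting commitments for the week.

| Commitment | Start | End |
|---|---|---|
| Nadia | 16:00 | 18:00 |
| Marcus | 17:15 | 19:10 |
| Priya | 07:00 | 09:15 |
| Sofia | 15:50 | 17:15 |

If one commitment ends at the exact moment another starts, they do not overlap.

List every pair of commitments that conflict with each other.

Sorted by start: Priya, Sofia, Nadia, Marcus.
Sofia starts after Priya ends; Priya is clear from here.
Nadia starts before Sofia ends → Sofia and Nadia overlap.
Marcus starts exactly when Sofia ends (back-to-back, no overlap).
Marcus starts before Nadia ends → Nadia and Marcus overlap.

Marcus & Nadia, Nadia & Sofia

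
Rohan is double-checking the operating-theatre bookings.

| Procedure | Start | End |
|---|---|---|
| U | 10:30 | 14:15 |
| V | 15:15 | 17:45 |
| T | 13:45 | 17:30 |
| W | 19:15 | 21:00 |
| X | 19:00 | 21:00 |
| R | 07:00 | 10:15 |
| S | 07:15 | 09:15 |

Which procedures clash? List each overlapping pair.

Two intervals overlap when each starts before the other ends.
Sorted by start: R, S, U, T, V, X, W.
S starts before R ends → R and S overlap.
U starts after R ends — done with R.
U starts after S ends — done with S.
T starts before U ends → U and T overlap.
V starts after U ends — done with U.
V starts before T ends → T and V overlap.
X starts after T ends — done with T.
X starts after V ends — done with V.
W starts before X ends → X and W overlap.

R & S, T & U, T & V, W & X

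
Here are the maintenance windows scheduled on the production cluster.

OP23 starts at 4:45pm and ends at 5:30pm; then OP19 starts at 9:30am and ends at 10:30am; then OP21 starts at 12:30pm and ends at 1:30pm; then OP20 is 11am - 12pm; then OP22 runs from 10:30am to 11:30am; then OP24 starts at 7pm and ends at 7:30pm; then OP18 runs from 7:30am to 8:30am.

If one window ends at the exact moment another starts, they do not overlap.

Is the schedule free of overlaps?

Sorted by start: OP18, OP19, OP22, OP20, OP21, OP23, OP24.
OP19 starts after OP18 ends, so nothing later overlaps OP18 either.
OP22 starts exactly when OP19 ends (back-to-back, no overlap), so nothing later overlaps OP19 either.
OP20 starts before OP22 ends → OP22 and OP20 overlap.
That's a conflict, so the schedule is not conflict-free.

No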